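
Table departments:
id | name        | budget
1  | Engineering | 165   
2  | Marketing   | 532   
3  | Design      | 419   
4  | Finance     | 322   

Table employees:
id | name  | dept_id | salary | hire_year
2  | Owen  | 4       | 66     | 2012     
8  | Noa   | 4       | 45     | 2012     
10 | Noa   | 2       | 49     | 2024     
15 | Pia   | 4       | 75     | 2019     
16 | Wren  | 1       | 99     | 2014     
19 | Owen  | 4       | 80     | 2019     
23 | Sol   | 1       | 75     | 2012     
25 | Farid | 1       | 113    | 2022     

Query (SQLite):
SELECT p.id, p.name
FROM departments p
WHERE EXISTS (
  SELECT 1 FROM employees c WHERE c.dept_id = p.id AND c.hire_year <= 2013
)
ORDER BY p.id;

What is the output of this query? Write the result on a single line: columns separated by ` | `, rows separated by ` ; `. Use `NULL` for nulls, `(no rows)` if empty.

1 | Engineering ; 4 | Finance

For each departments row, check whether any employees with matching dept_id has hire_year <= 2013.
Keep rows where that is true.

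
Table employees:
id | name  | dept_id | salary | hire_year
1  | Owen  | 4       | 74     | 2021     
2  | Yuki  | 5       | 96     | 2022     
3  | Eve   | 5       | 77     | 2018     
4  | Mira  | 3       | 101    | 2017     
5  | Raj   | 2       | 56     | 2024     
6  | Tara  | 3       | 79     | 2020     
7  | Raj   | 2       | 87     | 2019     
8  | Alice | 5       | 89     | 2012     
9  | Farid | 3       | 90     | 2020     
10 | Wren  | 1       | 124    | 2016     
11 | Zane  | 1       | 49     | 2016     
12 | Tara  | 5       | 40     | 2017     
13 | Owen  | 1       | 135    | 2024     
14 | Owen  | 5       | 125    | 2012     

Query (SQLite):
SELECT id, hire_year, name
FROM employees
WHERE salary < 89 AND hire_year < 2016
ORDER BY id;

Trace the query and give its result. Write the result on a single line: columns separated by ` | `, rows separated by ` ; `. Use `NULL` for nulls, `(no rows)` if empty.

salary < 89: ids {1, 3, 5, 6, 7, 11, 12}
hire_year < 2016: ids {8, 14}
Combine with AND.

(no rows)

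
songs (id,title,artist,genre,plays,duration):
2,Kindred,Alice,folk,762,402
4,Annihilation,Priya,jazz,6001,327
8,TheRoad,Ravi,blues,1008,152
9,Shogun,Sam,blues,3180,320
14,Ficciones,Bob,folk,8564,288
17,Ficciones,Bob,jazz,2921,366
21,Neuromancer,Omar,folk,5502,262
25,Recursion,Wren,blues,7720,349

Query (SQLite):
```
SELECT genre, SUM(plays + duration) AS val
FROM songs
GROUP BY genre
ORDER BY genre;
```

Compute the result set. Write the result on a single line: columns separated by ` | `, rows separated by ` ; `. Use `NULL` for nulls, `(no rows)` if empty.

For each row compute plays + duration.
Group by genre; take SUM of the expression per group.
  blues: ids {8, 9, 25} → SUM(plays + duration)=12729
  folk: ids {2, 14, 21} → SUM(plays + duration)=15780
  jazz: ids {4, 17} → SUM(plays + duration)=9615

blues | 12729 ; folk | 15780 ; jazz | 9615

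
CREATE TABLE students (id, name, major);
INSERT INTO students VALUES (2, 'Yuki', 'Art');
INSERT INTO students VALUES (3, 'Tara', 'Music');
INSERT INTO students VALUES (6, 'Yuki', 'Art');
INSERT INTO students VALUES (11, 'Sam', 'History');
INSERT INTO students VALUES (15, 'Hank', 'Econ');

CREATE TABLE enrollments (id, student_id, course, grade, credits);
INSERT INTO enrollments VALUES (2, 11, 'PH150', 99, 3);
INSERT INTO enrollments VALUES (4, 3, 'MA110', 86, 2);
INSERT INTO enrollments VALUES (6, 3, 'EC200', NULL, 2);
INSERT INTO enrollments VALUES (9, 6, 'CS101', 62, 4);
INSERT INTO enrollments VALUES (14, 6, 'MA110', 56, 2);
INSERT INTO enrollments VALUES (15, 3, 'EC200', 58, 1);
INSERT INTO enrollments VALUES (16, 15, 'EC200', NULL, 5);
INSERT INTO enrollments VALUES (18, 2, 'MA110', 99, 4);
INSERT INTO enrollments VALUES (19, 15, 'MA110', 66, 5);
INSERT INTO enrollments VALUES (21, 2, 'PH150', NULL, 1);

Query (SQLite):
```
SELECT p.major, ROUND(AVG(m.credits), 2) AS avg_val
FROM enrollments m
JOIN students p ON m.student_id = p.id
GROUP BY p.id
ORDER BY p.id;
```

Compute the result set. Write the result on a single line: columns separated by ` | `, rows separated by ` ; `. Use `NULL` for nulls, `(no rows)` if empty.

Join each enrollments row to its students via student_id.
Group joined rows by students.id; compute ROUND(AVG(m.credits), 2) per group.
  2: ids {18, 21} → ROUND(AVG(m.credits), 2)=2.5
  3: ids {4, 6, 15} → ROUND(AVG(m.credits), 2)=1.67
  6: ids {9, 14} → ROUND(AVG(m.credits), 2)=3
  11: ids {2} → ROUND(AVG(m.credits), 2)=3
  15: ids {16, 19} → ROUND(AVG(m.credits), 2)=5

Art | 2.5 ; Music | 1.67 ; Art | 3 ; History | 3 ; Econ | 5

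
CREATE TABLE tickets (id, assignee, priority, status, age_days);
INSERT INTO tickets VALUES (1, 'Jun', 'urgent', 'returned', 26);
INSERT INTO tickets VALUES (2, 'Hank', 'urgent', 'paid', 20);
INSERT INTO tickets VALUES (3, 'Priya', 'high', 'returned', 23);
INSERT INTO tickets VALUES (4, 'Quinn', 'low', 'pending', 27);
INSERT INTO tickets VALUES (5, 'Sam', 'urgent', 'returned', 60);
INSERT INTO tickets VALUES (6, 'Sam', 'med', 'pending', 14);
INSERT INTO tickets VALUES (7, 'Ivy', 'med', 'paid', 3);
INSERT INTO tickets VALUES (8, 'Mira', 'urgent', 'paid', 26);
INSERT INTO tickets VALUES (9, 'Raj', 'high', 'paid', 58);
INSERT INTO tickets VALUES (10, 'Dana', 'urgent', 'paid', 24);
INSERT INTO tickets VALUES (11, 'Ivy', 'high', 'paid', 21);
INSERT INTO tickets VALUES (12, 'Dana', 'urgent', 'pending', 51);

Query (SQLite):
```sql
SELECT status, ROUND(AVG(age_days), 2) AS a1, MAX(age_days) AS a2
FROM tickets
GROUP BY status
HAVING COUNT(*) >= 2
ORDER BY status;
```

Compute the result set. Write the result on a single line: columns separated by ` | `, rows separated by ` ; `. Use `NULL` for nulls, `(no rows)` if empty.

paid | 25.33 | 58 ; pending | 30.67 | 51 ; returned | 36.33 | 60

Group tickets by status.
Per group compute: ROUND(AVG(age_days), 2), MAX(age_days).
HAVING: drop groups with fewer than 2 rows.
  paid: ids {2, 7, 8, 9, 10, 11} → ROUND(AVG(age_days), 2)=25.33, MAX(age_days)=58
  pending: ids {4, 6, 12} → ROUND(AVG(age_days), 2)=30.67, MAX(age_days)=51
  returned: ids {1, 3, 5} → ROUND(AVG(age_days), 2)=36.33, MAX(age_days)=60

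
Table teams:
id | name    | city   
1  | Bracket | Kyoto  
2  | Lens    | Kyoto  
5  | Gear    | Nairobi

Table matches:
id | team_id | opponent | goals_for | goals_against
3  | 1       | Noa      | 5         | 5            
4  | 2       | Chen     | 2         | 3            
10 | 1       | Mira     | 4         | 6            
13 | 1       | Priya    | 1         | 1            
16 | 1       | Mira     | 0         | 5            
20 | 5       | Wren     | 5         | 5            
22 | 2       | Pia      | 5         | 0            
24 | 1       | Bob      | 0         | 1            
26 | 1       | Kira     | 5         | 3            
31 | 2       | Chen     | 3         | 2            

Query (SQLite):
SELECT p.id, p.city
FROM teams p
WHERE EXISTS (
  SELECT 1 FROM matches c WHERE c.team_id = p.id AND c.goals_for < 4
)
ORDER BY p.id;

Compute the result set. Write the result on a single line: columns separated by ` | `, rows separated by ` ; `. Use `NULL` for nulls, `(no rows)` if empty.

1 | Kyoto ; 2 | Kyoto

For each teams row, check whether any matches with matching team_id has goals_for < 4.
Keep rows where that is true.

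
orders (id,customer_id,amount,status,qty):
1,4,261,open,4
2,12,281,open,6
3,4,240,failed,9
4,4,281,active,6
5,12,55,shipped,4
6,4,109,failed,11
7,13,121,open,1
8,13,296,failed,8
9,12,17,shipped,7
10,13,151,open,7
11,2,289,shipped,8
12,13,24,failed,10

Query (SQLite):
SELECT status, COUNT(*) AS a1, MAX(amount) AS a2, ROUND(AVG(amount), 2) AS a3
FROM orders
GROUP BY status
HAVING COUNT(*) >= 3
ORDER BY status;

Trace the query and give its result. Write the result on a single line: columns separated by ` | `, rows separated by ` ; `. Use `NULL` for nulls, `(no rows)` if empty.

Group orders by status.
Per group compute: COUNT(*), MAX(amount), ROUND(AVG(amount), 2).
HAVING: drop groups with fewer than 3 rows.
  active: ids {4} → COUNT(*)=1, MAX(amount)=281, ROUND(AVG(amount), 2)=281
  failed: ids {3, 6, 8, 12} → COUNT(*)=4, MAX(amount)=296, ROUND(AVG(amount), 2)=167.25
  open: ids {1, 2, 7, 10} → COUNT(*)=4, MAX(amount)=281, ROUND(AVG(amount), 2)=203.5
  shipped: ids {5, 9, 11} → COUNT(*)=3, MAX(amount)=289, ROUND(AVG(amount), 2)=120.33

failed | 4 | 296 | 167.25 ; open | 4 | 281 | 203.5 ; shipped | 3 | 289 | 120.33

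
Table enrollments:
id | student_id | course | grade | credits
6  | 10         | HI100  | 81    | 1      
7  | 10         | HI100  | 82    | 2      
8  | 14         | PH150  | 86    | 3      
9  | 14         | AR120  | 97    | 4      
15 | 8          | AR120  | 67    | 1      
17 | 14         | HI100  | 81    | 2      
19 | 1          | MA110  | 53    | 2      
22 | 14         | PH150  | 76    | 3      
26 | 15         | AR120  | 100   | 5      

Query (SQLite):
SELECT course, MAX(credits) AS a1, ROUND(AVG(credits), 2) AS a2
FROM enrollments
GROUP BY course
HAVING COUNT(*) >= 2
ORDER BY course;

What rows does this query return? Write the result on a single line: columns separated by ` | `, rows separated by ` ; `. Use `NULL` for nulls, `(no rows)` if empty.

AR120 | 5 | 3.33 ; HI100 | 2 | 1.67 ; PH150 | 3 | 3

Group enrollments by course.
Per group compute: MAX(credits), ROUND(AVG(credits), 2).
HAVING: drop groups with fewer than 2 rows.
  AR120: ids {9, 15, 26} → MAX(credits)=5, ROUND(AVG(credits), 2)=3.33
  HI100: ids {6, 7, 17} → MAX(credits)=2, ROUND(AVG(credits), 2)=1.67
  MA110: ids {19} → MAX(credits)=2, ROUND(AVG(credits), 2)=2
  PH150: ids {8, 22} → MAX(credits)=3, ROUND(AVG(credits), 2)=3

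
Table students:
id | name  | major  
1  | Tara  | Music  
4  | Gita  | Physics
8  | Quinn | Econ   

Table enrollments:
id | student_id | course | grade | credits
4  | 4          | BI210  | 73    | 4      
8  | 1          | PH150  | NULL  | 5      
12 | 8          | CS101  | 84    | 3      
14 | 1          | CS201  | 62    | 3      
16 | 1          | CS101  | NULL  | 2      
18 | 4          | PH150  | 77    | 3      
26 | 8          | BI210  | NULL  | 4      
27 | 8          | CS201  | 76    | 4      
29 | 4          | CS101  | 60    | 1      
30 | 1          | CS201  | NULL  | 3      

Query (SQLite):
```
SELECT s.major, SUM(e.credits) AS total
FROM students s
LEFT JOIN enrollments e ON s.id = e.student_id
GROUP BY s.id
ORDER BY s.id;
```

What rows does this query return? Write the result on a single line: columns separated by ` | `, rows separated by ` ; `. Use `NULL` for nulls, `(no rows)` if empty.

Music | 13 ; Physics | 8 ; Econ | 11

LEFT JOIN keeps every students row; unmatched ones get NULL for enrollments columns.
Group by students.id and compute SUM(e.credits). SUM over an all-NULL group is NULL.
  1: ids {8, 14, 16, 30} → SUM(e.credits)=13
  4: ids {4, 18, 29} → SUM(e.credits)=8
  8: ids {12, 26, 27} → SUM(e.credits)=11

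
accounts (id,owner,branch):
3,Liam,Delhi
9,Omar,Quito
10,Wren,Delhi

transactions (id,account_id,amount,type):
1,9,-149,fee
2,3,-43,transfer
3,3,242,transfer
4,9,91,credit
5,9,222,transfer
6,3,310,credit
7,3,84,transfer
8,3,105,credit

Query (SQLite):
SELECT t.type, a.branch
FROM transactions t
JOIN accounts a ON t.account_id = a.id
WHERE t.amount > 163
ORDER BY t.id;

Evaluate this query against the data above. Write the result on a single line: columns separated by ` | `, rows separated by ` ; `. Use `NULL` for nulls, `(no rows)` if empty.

Each transactions row matches the accounts row where account_id = accounts.id.
Then keep rows with t.amount > 163.

transfer | Delhi ; transfer | Quito ; credit | Delhi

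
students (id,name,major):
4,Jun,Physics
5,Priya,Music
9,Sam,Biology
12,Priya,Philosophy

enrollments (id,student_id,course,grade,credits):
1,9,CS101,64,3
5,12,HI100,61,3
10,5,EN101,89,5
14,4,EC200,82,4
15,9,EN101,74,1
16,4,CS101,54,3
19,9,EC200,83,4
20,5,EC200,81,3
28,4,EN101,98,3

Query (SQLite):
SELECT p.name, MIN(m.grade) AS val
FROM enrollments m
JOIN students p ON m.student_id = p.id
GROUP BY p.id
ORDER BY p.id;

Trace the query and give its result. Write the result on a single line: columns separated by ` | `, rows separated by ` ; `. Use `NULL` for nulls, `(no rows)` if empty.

Join each enrollments row to its students via student_id.
Group joined rows by students.id; compute MIN(m.grade) per group.
  4: ids {14, 16, 28} → MIN(m.grade)=54
  5: ids {10, 20} → MIN(m.grade)=81
  9: ids {1, 15, 19} → MIN(m.grade)=64
  12: ids {5} → MIN(m.grade)=61

Jun | 54 ; Priya | 81 ; Sam | 64 ; Priya | 61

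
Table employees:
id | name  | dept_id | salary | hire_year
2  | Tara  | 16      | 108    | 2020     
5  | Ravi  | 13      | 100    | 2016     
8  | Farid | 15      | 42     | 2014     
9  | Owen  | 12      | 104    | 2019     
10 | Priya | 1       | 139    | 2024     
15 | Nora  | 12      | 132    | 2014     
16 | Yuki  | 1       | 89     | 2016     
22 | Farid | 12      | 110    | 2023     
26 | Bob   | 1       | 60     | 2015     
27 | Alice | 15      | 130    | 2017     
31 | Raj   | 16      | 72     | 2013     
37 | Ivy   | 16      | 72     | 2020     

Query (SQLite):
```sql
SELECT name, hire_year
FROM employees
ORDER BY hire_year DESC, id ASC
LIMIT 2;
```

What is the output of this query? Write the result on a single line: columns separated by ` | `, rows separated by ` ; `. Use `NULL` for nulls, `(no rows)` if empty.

Priya | 2024 ; Farid | 2023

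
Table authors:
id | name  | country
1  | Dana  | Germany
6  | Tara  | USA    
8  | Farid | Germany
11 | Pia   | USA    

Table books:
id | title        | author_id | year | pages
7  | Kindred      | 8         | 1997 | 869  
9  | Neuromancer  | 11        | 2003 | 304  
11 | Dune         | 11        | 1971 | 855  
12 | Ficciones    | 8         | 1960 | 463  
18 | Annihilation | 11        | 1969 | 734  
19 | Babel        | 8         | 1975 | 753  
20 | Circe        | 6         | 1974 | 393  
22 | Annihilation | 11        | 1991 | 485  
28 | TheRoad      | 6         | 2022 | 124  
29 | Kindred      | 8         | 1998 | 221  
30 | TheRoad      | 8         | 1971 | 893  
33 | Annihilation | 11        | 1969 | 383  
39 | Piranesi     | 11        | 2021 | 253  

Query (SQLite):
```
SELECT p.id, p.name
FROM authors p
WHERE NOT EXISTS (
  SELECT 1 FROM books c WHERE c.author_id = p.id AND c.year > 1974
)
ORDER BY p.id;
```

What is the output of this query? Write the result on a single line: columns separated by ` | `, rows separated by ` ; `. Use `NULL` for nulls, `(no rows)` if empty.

For each authors row, check whether any books with matching author_id has year > 1974.
Keep rows where that is false.

1 | Dana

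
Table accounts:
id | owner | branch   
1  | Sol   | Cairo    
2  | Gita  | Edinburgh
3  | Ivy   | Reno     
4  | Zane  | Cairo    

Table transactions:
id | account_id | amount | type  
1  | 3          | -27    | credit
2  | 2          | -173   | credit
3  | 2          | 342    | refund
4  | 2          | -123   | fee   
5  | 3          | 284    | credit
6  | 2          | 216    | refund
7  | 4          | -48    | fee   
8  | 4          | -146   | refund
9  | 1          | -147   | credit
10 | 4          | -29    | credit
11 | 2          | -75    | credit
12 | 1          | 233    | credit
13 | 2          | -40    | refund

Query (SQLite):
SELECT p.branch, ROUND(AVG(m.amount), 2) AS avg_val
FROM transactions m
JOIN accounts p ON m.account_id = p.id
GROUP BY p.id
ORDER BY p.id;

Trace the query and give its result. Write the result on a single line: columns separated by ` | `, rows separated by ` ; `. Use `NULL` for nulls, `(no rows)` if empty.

Join each transactions row to its accounts via account_id.
Group joined rows by accounts.id; compute ROUND(AVG(m.amount), 2) per group.
  1: ids {9, 12} → ROUND(AVG(m.amount), 2)=43
  2: ids {2, 3, 4, 6, 11, 13} → ROUND(AVG(m.amount), 2)=24.5
  3: ids {1, 5} → ROUND(AVG(m.amount), 2)=128.5
  4: ids {7, 8, 10} → ROUND(AVG(m.amount), 2)=-74.33

Cairo | 43 ; Edinburgh | 24.5 ; Reno | 128.5 ; Cairo | -74.33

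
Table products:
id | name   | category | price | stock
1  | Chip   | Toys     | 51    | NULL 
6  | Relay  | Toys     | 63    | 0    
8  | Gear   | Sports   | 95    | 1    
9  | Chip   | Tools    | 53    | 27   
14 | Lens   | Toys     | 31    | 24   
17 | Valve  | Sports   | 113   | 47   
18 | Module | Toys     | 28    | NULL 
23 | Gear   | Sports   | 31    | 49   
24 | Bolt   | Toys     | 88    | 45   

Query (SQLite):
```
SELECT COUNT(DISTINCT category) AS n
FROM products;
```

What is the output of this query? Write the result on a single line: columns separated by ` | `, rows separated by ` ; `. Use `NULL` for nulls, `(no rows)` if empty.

Count distinct non-NULL category values.

3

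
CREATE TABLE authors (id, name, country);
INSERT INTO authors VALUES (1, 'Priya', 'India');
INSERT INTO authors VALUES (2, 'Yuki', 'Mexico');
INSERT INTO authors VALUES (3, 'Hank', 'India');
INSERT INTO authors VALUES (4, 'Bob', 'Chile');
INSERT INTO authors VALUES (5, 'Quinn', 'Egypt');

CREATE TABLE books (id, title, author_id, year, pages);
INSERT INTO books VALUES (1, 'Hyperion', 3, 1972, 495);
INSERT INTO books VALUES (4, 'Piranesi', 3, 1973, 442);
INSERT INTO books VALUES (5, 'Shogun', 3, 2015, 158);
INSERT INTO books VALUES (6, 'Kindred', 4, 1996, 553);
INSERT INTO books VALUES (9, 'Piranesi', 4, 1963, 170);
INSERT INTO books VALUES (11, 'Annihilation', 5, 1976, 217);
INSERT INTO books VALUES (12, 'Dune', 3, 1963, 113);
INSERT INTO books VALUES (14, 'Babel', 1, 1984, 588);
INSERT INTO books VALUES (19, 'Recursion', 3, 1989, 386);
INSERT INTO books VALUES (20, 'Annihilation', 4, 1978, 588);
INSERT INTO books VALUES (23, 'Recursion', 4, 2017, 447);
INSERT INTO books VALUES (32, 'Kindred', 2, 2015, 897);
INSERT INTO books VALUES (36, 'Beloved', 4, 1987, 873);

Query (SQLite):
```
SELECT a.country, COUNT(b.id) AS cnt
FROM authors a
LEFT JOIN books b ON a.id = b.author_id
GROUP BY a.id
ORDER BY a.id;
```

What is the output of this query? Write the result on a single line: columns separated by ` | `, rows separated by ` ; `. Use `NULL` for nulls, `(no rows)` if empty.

LEFT JOIN keeps every authors row; unmatched ones get NULL for books columns.
Group by authors.id and compute COUNT(b.id). COUNT(col) of an all-NULL group is 0.
  1: ids {14} → COUNT(b.id)=1
  2: ids {32} → COUNT(b.id)=1
  3: ids {1, 4, 5, 12, 19} → COUNT(b.id)=5
  4: ids {6, 9, 20, 23, 36} → COUNT(b.id)=5
  5: ids {11} → COUNT(b.id)=1

India | 1 ; Mexico | 1 ; India | 5 ; Chile | 5 ; Egypt | 1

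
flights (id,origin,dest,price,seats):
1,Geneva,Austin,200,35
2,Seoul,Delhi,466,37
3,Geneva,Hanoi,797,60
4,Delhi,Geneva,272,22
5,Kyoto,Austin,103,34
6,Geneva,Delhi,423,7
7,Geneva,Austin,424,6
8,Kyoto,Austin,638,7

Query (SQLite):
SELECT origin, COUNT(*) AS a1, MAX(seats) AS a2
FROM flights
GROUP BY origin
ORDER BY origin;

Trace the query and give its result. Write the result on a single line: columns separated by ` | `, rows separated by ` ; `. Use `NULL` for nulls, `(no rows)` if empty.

Group flights by origin.
Per group compute: COUNT(*), MAX(seats).
  Delhi: ids {4} → COUNT(*)=1, MAX(seats)=22
  Geneva: ids {1, 3, 6, 7} → COUNT(*)=4, MAX(seats)=60
  Kyoto: ids {5, 8} → COUNT(*)=2, MAX(seats)=34
  Seoul: ids {2} → COUNT(*)=1, MAX(seats)=37

Delhi | 1 | 22 ; Geneva | 4 | 60 ; Kyoto | 2 | 34 ; Seoul | 1 | 37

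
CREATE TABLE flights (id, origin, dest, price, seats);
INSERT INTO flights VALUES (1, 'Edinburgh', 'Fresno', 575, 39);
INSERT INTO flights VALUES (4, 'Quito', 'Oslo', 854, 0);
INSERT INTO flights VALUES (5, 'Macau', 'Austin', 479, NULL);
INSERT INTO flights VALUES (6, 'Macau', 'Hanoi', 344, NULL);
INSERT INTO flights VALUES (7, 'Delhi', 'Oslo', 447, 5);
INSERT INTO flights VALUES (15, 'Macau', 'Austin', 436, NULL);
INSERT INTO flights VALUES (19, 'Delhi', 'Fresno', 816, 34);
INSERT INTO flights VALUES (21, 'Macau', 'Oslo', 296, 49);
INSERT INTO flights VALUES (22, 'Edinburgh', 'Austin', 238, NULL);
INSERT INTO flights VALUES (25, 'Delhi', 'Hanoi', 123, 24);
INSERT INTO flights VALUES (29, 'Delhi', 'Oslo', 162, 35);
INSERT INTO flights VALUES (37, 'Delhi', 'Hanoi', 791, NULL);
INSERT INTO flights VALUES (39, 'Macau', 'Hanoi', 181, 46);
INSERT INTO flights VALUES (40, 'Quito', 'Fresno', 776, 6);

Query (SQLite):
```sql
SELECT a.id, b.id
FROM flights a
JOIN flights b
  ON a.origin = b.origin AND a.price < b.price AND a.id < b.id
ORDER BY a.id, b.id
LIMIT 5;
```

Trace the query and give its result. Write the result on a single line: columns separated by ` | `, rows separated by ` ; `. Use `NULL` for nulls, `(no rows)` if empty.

6 | 15 ; 7 | 19 ; 7 | 37 ; 25 | 29 ; 25 | 37

Pairs (a,b) with same origin, a.price < b.price, a.id < b.id.
origin groups: Delhi:{7,19,25,29,37} Edinburgh:{1,22} Macau:{5,6,15,21,39} Quito:{4,40}
Ordered by (a.id, b.id); first 5.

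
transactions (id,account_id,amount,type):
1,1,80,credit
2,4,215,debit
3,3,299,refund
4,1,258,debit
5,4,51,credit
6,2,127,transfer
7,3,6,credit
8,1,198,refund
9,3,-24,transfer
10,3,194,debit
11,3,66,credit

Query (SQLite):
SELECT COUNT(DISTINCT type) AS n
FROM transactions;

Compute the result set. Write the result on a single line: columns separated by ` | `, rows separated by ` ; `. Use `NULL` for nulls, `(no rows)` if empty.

4

Count distinct non-NULL type values.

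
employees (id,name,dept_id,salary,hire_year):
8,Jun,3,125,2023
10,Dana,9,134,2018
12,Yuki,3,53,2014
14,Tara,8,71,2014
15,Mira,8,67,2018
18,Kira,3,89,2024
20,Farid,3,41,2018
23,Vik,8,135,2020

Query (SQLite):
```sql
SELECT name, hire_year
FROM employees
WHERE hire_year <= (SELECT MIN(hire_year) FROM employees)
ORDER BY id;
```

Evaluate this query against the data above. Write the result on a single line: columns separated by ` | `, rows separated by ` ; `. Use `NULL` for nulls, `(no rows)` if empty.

Yuki | 2014 ; Tara | 2014

Scalar subquery: MIN(hire_year) over all employees rows = 2014.
Keep rows where hire_year <= that value.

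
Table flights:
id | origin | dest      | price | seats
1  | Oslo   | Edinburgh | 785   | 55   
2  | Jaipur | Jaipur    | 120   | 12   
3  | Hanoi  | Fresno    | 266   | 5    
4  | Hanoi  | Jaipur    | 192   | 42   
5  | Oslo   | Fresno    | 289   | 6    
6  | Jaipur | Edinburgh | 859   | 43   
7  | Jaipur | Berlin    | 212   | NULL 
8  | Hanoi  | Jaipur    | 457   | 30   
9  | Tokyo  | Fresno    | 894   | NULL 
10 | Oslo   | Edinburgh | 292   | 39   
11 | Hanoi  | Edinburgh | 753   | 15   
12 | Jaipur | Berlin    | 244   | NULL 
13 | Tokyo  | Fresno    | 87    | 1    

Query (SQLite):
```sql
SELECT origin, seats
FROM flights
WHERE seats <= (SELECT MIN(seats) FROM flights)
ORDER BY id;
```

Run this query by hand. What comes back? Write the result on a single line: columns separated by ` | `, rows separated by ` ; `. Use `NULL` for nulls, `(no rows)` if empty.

Tokyo | 1

Scalar subquery: MIN(seats) over all flights rows = 1.
Keep rows where seats <= that value.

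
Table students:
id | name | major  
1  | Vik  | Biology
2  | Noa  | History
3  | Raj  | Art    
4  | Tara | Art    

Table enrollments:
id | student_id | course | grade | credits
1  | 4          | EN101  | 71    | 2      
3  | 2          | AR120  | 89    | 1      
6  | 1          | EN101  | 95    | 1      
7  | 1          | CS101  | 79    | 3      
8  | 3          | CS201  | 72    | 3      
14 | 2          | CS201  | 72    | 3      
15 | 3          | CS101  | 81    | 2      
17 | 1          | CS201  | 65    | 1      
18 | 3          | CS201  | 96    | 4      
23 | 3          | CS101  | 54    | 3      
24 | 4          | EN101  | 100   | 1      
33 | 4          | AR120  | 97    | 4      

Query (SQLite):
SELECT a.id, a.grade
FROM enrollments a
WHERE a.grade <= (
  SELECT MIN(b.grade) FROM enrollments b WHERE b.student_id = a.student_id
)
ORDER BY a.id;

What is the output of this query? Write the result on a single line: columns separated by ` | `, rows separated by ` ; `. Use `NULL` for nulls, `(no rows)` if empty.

For each enrollments row a, compute MIN(grade) over rows sharing a.student_id.
Keep row a if a.grade <= that per-group MIN.
  student_id=1: MIN(grade) = 65
  student_id=2: MIN(grade) = 72
  student_id=3: MIN(grade) = 54
  student_id=4: MIN(grade) = 71

1 | 71 ; 14 | 72 ; 17 | 65 ; 23 | 54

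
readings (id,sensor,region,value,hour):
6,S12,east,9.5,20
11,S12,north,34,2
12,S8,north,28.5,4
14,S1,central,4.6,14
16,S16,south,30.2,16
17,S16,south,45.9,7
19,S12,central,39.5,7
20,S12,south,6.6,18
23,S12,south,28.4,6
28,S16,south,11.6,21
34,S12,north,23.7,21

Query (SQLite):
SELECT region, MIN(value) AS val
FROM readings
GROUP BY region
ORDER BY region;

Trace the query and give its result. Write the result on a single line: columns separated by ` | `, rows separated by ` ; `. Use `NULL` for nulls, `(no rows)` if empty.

Partition readings by region; compute MIN(value) within each group.
  central: ids {14, 19} → MIN(value)=4.6
  east: ids {6} → MIN(value)=9.5
  north: ids {11, 12, 34} → MIN(value)=23.7
  south: ids {16, 17, 20, 23, 28} → MIN(value)=6.6

central | 4.6 ; east | 9.5 ; north | 23.7 ; south | 6.6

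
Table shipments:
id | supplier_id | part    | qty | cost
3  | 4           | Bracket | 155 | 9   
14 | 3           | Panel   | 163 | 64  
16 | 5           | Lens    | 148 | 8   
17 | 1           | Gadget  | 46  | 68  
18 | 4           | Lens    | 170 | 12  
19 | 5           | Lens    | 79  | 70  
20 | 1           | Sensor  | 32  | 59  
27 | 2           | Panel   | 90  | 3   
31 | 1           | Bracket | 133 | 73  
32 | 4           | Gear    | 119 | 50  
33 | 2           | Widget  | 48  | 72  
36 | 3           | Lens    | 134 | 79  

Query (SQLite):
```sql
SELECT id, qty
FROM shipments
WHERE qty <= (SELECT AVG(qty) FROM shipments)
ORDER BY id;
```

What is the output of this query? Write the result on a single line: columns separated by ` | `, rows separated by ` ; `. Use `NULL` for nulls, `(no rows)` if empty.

Scalar subquery: AVG(qty) over all shipments rows = 109.75.
Keep rows where qty <= that value.

17 | 46 ; 19 | 79 ; 20 | 32 ; 27 | 90 ; 33 | 48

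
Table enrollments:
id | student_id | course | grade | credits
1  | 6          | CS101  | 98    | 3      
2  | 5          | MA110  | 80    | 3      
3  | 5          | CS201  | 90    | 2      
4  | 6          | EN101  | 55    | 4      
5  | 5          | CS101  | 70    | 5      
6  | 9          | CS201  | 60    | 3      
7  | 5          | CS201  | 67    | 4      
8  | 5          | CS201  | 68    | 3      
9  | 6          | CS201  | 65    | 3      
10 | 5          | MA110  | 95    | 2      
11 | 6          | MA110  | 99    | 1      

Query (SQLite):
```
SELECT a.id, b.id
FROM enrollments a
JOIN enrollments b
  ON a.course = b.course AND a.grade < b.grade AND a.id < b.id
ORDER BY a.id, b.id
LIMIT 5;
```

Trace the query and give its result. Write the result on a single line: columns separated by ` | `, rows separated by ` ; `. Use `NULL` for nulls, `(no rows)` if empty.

2 | 10 ; 2 | 11 ; 6 | 7 ; 6 | 8 ; 6 | 9

Pairs (a,b) with same course, a.grade < b.grade, a.id < b.id.
course groups: CS101:{1,5} CS201:{3,6,7,8,9} EN101:{4} MA110:{2,10,11}
Ordered by (a.id, b.id); first 5.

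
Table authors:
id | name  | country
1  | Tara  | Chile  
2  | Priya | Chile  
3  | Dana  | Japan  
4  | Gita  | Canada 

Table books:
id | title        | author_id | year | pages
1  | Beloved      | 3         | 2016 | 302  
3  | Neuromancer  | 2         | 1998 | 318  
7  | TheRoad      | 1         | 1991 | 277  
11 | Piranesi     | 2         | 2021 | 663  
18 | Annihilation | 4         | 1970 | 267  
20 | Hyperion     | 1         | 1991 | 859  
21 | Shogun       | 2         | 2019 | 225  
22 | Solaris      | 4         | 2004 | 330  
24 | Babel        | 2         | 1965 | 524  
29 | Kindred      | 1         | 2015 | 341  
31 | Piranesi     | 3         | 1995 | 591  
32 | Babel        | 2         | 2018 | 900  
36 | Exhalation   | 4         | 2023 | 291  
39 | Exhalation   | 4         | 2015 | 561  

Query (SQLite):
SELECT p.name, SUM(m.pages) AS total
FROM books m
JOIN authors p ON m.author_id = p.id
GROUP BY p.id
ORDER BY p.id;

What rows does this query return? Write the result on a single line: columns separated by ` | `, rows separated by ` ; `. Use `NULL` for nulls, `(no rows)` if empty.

Join each books row to its authors via author_id.
Group joined rows by authors.id; compute SUM(m.pages) per group.
  1: ids {7, 20, 29} → SUM(m.pages)=1477
  2: ids {3, 11, 21, 24, 32} → SUM(m.pages)=2630
  3: ids {1, 31} → SUM(m.pages)=893
  4: ids {18, 22, 36, 39} → SUM(m.pages)=1449

Tara | 1477 ; Priya | 2630 ; Dana | 893 ; Gita | 1449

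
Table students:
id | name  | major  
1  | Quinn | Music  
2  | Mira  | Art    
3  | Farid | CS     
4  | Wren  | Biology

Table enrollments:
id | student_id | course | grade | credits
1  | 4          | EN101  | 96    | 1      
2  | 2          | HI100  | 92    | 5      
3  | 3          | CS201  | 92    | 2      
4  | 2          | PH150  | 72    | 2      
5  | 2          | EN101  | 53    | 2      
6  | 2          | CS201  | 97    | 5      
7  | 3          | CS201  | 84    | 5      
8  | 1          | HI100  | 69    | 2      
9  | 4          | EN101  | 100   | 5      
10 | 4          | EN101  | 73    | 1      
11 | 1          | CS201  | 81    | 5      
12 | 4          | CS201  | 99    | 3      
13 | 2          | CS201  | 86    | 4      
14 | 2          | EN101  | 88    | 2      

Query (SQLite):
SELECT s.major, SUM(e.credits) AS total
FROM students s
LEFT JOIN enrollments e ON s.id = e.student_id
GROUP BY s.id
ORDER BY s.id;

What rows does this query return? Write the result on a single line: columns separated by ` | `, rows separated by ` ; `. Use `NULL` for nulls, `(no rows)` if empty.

LEFT JOIN keeps every students row; unmatched ones get NULL for enrollments columns.
Group by students.id and compute SUM(e.credits). SUM over an all-NULL group is NULL.
  1: ids {8, 11} → SUM(e.credits)=7
  2: ids {2, 4, 5, 6, 13, 14} → SUM(e.credits)=20
  3: ids {3, 7} → SUM(e.credits)=7
  4: ids {1, 9, 10, 12} → SUM(e.credits)=10

Music | 7 ; Art | 20 ; CS | 7 ; Biology | 10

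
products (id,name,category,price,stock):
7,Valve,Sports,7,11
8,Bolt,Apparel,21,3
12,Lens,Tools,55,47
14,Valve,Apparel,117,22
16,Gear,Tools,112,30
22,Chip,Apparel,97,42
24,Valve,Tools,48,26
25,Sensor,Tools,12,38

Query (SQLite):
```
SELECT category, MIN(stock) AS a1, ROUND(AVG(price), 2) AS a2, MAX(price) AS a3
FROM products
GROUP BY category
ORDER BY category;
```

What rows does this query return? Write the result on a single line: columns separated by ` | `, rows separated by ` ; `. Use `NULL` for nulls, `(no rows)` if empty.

Group products by category.
Per group compute: MIN(stock), ROUND(AVG(price), 2), MAX(price).
  Apparel: ids {8, 14, 22} → MIN(stock)=3, ROUND(AVG(price), 2)=78.33, MAX(price)=117
  Sports: ids {7} → MIN(stock)=11, ROUND(AVG(price), 2)=7, MAX(price)=7
  Tools: ids {12, 16, 24, 25} → MIN(stock)=26, ROUND(AVG(price), 2)=56.75, MAX(price)=112

Apparel | 3 | 78.33 | 117 ; Sports | 11 | 7 | 7 ; Tools | 26 | 56.75 | 112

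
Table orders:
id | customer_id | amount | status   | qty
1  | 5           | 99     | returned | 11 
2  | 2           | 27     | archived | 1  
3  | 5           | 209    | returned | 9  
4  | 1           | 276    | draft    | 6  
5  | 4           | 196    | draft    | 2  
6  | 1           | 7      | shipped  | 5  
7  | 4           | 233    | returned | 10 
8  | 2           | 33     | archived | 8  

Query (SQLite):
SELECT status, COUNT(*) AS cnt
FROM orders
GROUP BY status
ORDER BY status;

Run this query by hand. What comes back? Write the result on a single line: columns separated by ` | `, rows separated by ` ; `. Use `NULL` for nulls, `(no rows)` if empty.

archived | 2 ; draft | 2 ; returned | 3 ; shipped | 1

Partition orders by status; compute COUNT(*) within each group.
  archived: ids {2, 8} → COUNT(*)=2
  draft: ids {4, 5} → COUNT(*)=2
  returned: ids {1, 3, 7} → COUNT(*)=3
  shipped: ids {6} → COUNT(*)=1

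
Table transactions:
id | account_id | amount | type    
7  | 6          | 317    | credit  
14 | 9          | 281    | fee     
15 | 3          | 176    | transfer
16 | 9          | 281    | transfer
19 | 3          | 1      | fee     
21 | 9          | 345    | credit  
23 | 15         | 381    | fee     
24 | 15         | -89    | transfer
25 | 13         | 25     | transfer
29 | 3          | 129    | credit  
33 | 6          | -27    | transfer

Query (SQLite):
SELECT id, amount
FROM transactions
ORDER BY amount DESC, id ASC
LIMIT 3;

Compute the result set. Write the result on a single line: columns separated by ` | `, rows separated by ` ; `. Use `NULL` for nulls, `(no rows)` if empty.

23 | 381 ; 21 | 345 ; 7 | 317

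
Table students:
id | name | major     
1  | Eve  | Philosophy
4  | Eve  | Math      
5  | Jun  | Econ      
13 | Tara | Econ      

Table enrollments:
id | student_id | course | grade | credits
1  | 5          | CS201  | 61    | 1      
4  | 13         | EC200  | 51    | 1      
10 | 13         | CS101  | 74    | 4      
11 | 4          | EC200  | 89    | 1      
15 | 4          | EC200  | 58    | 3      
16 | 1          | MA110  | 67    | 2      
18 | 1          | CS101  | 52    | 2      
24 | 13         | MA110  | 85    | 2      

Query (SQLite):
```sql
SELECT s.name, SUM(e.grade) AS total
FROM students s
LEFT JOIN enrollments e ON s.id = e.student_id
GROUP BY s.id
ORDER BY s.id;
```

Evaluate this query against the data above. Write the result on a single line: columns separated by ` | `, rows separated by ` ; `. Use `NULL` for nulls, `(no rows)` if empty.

Eve | 119 ; Eve | 147 ; Jun | 61 ; Tara | 210

LEFT JOIN keeps every students row; unmatched ones get NULL for enrollments columns.
Group by students.id and compute SUM(e.grade). SUM over an all-NULL group is NULL.
  1: ids {16, 18} → SUM(e.grade)=119
  4: ids {11, 15} → SUM(e.grade)=147
  5: ids {1} → SUM(e.grade)=61
  13: ids {4, 10, 24} → SUM(e.grade)=210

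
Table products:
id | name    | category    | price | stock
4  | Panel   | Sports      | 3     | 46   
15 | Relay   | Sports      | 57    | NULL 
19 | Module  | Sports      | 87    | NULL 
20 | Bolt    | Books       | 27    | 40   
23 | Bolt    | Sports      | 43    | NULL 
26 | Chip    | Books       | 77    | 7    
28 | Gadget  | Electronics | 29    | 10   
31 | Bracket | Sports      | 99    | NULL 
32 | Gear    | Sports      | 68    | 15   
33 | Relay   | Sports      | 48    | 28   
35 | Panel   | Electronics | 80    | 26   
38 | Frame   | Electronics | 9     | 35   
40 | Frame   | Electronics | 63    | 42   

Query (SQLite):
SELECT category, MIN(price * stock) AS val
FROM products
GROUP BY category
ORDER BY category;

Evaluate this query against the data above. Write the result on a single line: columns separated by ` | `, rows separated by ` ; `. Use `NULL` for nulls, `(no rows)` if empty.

Books | 539 ; Electronics | 290 ; Sports | 138

For each row compute price * stock.
Group by category; take MIN of the expression per group.
  Books: ids {20, 26} → MIN(price * stock)=539
  Electronics: ids {28, 35, 38, 40} → MIN(price * stock)=290
  Sports: ids {4, 15, 19, 23, 31, 32, 33} → MIN(price * stock)=138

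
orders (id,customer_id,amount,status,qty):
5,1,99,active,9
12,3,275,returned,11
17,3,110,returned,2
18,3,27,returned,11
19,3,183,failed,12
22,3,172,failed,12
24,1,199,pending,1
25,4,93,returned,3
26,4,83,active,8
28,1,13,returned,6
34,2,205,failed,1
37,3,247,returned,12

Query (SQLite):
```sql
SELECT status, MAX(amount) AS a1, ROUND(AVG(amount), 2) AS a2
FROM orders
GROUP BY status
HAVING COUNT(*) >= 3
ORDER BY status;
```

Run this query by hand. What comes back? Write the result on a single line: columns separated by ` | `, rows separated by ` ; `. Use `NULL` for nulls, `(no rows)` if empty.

failed | 205 | 186.67 ; returned | 275 | 127.5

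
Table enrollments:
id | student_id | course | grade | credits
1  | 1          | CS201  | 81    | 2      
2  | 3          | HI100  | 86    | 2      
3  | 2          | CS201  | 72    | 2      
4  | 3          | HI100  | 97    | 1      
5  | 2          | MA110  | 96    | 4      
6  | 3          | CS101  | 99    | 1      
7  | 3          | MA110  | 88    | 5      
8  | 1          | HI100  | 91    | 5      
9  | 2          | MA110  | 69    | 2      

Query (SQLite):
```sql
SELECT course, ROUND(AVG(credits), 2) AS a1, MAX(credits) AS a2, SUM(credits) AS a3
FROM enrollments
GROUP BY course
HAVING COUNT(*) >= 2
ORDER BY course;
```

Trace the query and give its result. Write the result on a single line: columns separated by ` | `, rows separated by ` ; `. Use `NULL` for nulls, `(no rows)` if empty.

Group enrollments by course.
Per group compute: ROUND(AVG(credits), 2), MAX(credits), SUM(credits).
HAVING: drop groups with fewer than 2 rows.
  CS101: ids {6} → ROUND(AVG(credits), 2)=1, MAX(credits)=1, SUM(credits)=1
  CS201: ids {1, 3} → ROUND(AVG(credits), 2)=2, MAX(credits)=2, SUM(credits)=4
  HI100: ids {2, 4, 8} → ROUND(AVG(credits), 2)=2.67, MAX(credits)=5, SUM(credits)=8
  MA110: ids {5, 7, 9} → ROUND(AVG(credits), 2)=3.67, MAX(credits)=5, SUM(credits)=11

CS201 | 2 | 2 | 4 ; HI100 | 2.67 | 5 | 8 ; MA110 | 3.67 | 5 | 11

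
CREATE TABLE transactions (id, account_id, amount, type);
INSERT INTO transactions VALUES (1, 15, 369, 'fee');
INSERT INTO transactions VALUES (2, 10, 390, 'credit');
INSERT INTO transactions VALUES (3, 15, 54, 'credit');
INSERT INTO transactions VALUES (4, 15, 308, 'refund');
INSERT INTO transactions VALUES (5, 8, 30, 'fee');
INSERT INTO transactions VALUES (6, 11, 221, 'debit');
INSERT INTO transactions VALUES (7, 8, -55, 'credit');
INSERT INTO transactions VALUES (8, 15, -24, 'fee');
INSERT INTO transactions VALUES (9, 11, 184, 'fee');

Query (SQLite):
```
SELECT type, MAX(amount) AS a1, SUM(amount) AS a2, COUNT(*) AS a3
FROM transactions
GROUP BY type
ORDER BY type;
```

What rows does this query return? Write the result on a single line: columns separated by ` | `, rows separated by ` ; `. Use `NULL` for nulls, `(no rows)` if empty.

Group transactions by type.
Per group compute: MAX(amount), SUM(amount), COUNT(*).
  credit: ids {2, 3, 7} → MAX(amount)=390, SUM(amount)=389, COUNT(*)=3
  debit: ids {6} → MAX(amount)=221, SUM(amount)=221, COUNT(*)=1
  fee: ids {1, 5, 8, 9} → MAX(amount)=369, SUM(amount)=559, COUNT(*)=4
  refund: ids {4} → MAX(amount)=308, SUM(amount)=308, COUNT(*)=1

credit | 390 | 389 | 3 ; debit | 221 | 221 | 1 ; fee | 369 | 559 | 4 ; refund | 308 | 308 | 1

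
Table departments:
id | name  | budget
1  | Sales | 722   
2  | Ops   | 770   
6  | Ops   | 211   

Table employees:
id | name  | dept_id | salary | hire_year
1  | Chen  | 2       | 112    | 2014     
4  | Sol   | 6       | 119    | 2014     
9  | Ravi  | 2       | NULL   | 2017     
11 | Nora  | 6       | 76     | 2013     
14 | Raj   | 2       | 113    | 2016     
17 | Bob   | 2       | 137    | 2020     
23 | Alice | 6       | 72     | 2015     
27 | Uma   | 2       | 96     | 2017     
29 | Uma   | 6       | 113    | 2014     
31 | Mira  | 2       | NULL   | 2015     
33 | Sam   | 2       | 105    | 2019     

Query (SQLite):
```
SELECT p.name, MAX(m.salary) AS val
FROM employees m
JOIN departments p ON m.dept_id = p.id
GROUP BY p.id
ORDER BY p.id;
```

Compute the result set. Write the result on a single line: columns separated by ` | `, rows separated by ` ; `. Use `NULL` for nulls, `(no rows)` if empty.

Join each employees row to its departments via dept_id.
Group joined rows by departments.id; compute MAX(m.salary) per group.
  2: ids {1, 9, 14, 17, 27, 31, 33} → MAX(m.salary)=137
  6: ids {4, 11, 23, 29} → MAX(m.salary)=119

Ops | 137 ; Ops | 119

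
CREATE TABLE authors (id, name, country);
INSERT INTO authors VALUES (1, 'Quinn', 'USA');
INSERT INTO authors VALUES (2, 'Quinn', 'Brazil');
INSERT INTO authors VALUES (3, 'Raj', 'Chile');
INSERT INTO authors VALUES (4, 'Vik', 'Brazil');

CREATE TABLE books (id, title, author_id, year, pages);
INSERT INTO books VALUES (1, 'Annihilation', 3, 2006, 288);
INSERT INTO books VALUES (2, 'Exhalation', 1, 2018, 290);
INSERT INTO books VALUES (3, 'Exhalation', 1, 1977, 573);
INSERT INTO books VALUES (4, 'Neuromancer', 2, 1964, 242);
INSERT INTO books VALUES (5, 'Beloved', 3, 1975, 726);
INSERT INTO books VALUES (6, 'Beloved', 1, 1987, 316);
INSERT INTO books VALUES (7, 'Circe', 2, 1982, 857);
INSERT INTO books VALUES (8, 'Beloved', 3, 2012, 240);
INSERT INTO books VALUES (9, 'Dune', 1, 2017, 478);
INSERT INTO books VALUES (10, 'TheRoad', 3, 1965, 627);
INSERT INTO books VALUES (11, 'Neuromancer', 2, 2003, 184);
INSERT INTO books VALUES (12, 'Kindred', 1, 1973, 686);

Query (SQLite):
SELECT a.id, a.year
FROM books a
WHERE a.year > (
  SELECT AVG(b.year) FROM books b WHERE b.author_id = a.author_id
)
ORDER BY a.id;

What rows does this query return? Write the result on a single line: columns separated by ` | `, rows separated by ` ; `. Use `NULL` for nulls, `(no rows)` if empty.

1 | 2006 ; 2 | 2018 ; 8 | 2012 ; 9 | 2017 ; 11 | 2003

For each books row a, compute AVG(year) over rows sharing a.author_id.
Keep row a if a.year > that per-group AVG.
  author_id=1: AVG(year) = 1994.4
  author_id=2: AVG(year) = 1983.0
  author_id=3: AVG(year) = 1989.5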